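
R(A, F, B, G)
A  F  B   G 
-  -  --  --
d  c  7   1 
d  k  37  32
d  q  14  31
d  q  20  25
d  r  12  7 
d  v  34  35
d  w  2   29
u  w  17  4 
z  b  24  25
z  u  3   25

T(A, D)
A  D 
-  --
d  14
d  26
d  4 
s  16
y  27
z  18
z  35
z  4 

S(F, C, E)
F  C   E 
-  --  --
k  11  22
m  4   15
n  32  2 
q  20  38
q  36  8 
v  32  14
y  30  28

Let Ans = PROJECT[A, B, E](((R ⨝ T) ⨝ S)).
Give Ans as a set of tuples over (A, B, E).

Natural join on A: {(d, c, 7, 1, 14), (d, c, 7, 1, 26), (d, c, 7, 1, 4), (d, k, 37, 32, 14), (d, k, 37, 32, 26), (d, k, 37, 32, 4), (d, q, 14, 31, 14), (d, q, 14, 31, 26), (d, q, 14, 31, 4), (d, q, 20, 25, 14), (d, q, 20, 25, 26), (d, q, 20, 25, 4), (d, r, 12, 7, 14), (d, r, 12, 7, 26), (d, r, 12, 7, 4), (d, v, 34, 35, 14), (d, v, 34, 35, 26), (d, v, 34, 35, 4), (d, w, 2, 29, 14), (d, w, 2, 29, 26), (d, w, 2, 29, 4), (z, b, 24, 25, 18), (z, b, 24, 25, 35), (z, b, 24, 25, 4), (z, u, 3, 25, 18), (z, u, 3, 25, 35), (z, u, 3, 25, 4)}
Natural join on F: {(d, k, 37, 32, 14, 11, 22), (d, k, 37, 32, 26, 11, 22), (d, k, 37, 32, 4, 11, 22), (d, q, 14, 31, 14, 20, 38), (d, q, 14, 31, 14, 36, 8), (d, q, 14, 31, 26, 20, 38), (d, q, 14, 31, 26, 36, 8), (d, q, 14, 31, 4, 20, 38), (d, q, 14, 31, 4, 36, 8), (d, q, 20, 25, 14, 20, 38), (d, q, 20, 25, 14, 36, 8), (d, q, 20, 25, 26, 20, 38), (d, q, 20, 25, 26, 36, 8), (d, q, 20, 25, 4, 20, 38), (d, q, 20, 25, 4, 36, 8), (d, v, 34, 35, 14, 32, 14), (d, v, 34, 35, 26, 32, 14), (d, v, 34, 35, 4, 32, 14)}
π[A, B, E]: project onto (A, B, E) (12 duplicate(s) eliminated) → {(d, 14, 38), (d, 14, 8), (d, 20, 38), (d, 20, 8), (d, 34, 14), (d, 37, 22)}

{(d, 14, 38), (d, 14, 8), (d, 20, 38), (d, 20, 8), (d, 34, 14), (d, 37, 22)}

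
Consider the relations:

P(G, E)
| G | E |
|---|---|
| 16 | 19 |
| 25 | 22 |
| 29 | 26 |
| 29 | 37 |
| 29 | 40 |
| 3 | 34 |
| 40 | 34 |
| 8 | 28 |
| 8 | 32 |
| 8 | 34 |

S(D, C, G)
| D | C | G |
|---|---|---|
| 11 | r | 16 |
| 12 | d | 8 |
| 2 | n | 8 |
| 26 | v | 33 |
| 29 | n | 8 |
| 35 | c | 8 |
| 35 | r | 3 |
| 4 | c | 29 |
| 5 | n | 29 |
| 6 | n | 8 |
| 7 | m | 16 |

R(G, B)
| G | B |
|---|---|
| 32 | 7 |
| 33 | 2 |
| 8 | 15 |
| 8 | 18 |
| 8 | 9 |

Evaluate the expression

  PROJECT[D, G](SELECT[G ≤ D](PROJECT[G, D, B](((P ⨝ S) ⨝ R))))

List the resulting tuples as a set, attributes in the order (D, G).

Joining P and S on G yields {(16, 19, 11, r), (16, 19, 7, m), (29, 26, 4, c), (29, 26, 5, n), (29, 37, 4, c), (29, 37, 5, n), (29, 40, 4, c), (29, 40, 5, n), (3, 34, 35, r), (8, 28, 12, d), (8, 28, 2, n), (8, 28, 29, n), (8, 28, 35, c), (8, 28, 6, n), (8, 32, 12, d), (8, 32, 2, n), (8, 32, 29, n), (8, 32, 35, c), (8, 32, 6, n), (8, 34, 12, d), (8, 34, 2, n), (8, 34, 29, n), (8, 34, 35, c), (8, 34, 6, n)}.
Joining (P ⨝ S) and R on G yields {(8, 28, 12, d, 15), (8, 28, 12, d, 18), (8, 28, 12, d, 9), (8, 28, 2, n, 15), (8, 28, 2, n, 18), (8, 28, 2, n, 9), (8, 28, 29, n, 15), (8, 28, 29, n, 18), (8, 28, 29, n, 9), (8, 28, 35, c, 15), (8, 28, 35, c, 18), (8, 28, 35, c, 9), (8, 28, 6, n, 15), (8, 28, 6, n, 18), (8, 28, 6, n, 9), (8, 32, 12, d, 15), (8, 32, 12, d, 18), (8, 32, 12, d, 9), (8, 32, 2, n, 15), (8, 32, 2, n, 18), (8, 32, 2, n, 9), (8, 32, 29, n, 15), (8, 32, 29, n, 18), (8, 32, 29, n, 9), (8, 32, 35, c, 15), (8, 32, 35, c, 18), (8, 32, 35, c, 9), (8, 32, 6, n, 15), (8, 32, 6, n, 18), (8, 32, 6, n, 9), (8, 34, 12, d, 15), (8, 34, 12, d, 18), (8, 34, 12, d, 9), (8, 34, 2, n, 15), (8, 34, 2, n, 18), (8, 34, 2, n, 9), (8, 34, 29, n, 15), (8, 34, 29, n, 18), (8, 34, 29, n, 9), (8, 34, 35, c, 15), (8, 34, 35, c, 18), (8, 34, 35, c, 9), (8, 34, 6, n, 15), (8, 34, 6, n, 18), (8, 34, 6, n, 9)}.
π_{G, D, B} gives {(8, 12, 15), (8, 12, 18), (8, 12, 9), (8, 2, 15), (8, 2, 18), (8, 2, 9), (8, 29, 15), (8, 29, 18), (8, 29, 9), (8, 35, 15), (8, 35, 18), (8, 35, 9), (8, 6, 15), (8, 6, 18), (8, 6, 9)} (30 duplicate(s) eliminated).
Selection G ≤ D: {(8, 12, 15), (8, 12, 18), (8, 12, 9), (8, 29, 15), (8, 29, 18), (8, 29, 9), (8, 35, 15), (8, 35, 18), (8, 35, 9)}
π_{D, G} gives {(12, 8), (29, 8), (35, 8)} (6 duplicate(s) eliminated).

{(12, 8), (29, 8), (35, 8)}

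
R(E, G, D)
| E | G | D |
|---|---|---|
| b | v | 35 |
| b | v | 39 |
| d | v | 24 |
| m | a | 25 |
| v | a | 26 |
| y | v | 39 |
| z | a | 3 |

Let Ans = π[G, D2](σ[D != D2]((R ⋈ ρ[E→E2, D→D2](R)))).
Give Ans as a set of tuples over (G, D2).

{(a, 25), (a, 26), (a, 3), (v, 24), (v, 35), (v, 39)}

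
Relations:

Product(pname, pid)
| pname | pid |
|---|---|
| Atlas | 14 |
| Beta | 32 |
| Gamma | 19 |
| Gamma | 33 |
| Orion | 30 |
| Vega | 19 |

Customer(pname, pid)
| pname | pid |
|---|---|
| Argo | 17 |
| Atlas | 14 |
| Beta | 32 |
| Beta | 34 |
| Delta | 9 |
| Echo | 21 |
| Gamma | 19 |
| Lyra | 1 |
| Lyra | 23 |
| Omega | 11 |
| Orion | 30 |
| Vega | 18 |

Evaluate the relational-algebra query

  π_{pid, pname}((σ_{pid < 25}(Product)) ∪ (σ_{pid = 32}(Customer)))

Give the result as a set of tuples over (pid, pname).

Apply σ_{pid < 25}; surviving tuples: {(Atlas, 14), (Gamma, 19), (Vega, 19)}
Apply σ_{pid = 32}; surviving tuples: {(Beta, 32)}
Union: {(Atlas, 14), (Gamma, 19), (Vega, 19)} with {(Beta, 32)} → {(Atlas, 14), (Beta, 32), (Gamma, 19), (Vega, 19)}
Projecting to pid, pname: {(14, Atlas), (19, Gamma), (19, Vega), (32, Beta)}

{(14, Atlas), (19, Gamma), (19, Vega), (32, Beta)}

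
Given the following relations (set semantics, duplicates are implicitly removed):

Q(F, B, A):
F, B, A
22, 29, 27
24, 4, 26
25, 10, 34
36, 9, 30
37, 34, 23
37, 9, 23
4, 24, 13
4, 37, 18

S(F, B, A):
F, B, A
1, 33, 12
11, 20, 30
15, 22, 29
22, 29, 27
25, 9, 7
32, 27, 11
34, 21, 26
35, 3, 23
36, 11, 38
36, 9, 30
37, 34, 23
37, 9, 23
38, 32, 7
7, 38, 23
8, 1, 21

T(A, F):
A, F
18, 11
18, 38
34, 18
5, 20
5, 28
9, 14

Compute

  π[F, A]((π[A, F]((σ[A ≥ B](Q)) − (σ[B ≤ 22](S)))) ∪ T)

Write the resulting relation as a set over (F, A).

{(11, 18), (14, 9), (18, 34), (20, 5), (24, 26), (25, 34), (28, 5), (38, 18)}

Apply σ_{A ≥ B}; surviving tuples: {(24, 4, 26), (25, 10, 34), (36, 9, 30), (37, 9, 23)}
Apply σ_{B ≤ 22}; surviving tuples: {(11, 20, 30), (15, 22, 29), (25, 9, 7), (34, 21, 26), (35, 3, 23), (36, 11, 38), (36, 9, 30), (37, 9, 23), (8, 1, 21)}
Taking the difference: {(24, 4, 26), (25, 10, 34)}
π[A, F]: project onto (A, F) → {(26, 24), (34, 25)}
Taking the union: {(18, 11), (18, 38), (26, 24), (34, 18), (34, 25), (5, 20), (5, 28), (9, 14)}
π[F, A]: project onto (F, A) → {(11, 18), (14, 9), (18, 34), (20, 5), (24, 26), (25, 34), (28, 5), (38, 18)}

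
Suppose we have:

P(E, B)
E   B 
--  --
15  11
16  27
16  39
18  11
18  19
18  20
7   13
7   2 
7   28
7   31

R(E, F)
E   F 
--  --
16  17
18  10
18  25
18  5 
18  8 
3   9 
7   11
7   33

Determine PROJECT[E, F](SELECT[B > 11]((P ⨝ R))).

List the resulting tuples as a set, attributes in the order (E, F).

{(16, 17), (18, 10), (18, 25), (18, 5), (18, 8), (7, 11), (7, 33)}

P ⋈ R (natural join on E): {(16, 27, 17), (16, 39, 17), (18, 11, 10), (18, 11, 25), (18, 11, 5), (18, 11, 8), (18, 19, 10), (18, 19, 25), (18, 19, 5), (18, 19, 8), (18, 20, 10), (18, 20, 25), (18, 20, 5), (18, 20, 8), (7, 13, 11), (7, 13, 33), (7, 2, 11), (7, 2, 33), (7, 28, 11), (7, 28, 33), (7, 31, 11), (7, 31, 33)}
σ[B > 11]: keep tuples satisfying B > 11 → {(16, 27, 17), (16, 39, 17), (18, 19, 10), (18, 19, 25), (18, 19, 5), (18, 19, 8), (18, 20, 10), (18, 20, 25), (18, 20, 5), (18, 20, 8), (7, 13, 11), (7, 13, 33), (7, 28, 11), (7, 28, 33), (7, 31, 11), (7, 31, 33)}
Projecting to E, F (9 duplicate(s) eliminated): {(16, 17), (18, 10), (18, 25), (18, 5), (18, 8), (7, 11), (7, 33)}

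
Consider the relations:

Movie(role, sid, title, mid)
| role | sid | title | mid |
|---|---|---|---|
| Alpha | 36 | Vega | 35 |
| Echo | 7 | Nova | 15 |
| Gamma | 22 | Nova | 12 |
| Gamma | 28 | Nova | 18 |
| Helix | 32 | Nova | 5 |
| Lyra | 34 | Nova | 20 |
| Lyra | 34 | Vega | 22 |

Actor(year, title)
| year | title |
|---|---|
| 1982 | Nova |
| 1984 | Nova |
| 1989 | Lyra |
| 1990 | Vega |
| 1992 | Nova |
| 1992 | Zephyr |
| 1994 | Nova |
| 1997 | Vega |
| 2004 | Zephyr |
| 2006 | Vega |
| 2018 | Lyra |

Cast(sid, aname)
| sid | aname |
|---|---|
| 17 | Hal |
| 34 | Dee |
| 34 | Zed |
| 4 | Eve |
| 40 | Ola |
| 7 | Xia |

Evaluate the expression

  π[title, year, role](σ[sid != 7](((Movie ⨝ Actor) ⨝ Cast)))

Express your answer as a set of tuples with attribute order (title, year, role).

Movie ⋈ Actor (natural join on title): {(Alpha, 36, Vega, 35, 1990), (Alpha, 36, Vega, 35, 1997), (Alpha, 36, Vega, 35, 2006), (Echo, 7, Nova, 15, 1982), (Echo, 7, Nova, 15, 1984), (Echo, 7, Nova, 15, 1992), (Echo, 7, Nova, 15, 1994), (Gamma, 22, Nova, 12, 1982), (Gamma, 22, Nova, 12, 1984), (Gamma, 22, Nova, 12, 1992), (Gamma, 22, Nova, 12, 1994), (Gamma, 28, Nova, 18, 1982), (Gamma, 28, Nova, 18, 1984), (Gamma, 28, Nova, 18, 1992), (Gamma, 28, Nova, 18, 1994), (Helix, 32, Nova, 5, 1982), (Helix, 32, Nova, 5, 1984), (Helix, 32, Nova, 5, 1992), (Helix, 32, Nova, 5, 1994), (Lyra, 34, Nova, 20, 1982), (Lyra, 34, Nova, 20, 1984), (Lyra, 34, Nova, 20, 1992), (Lyra, 34, Nova, 20, 1994), (Lyra, 34, Vega, 22, 1990), (Lyra, 34, Vega, 22, 1997), (Lyra, 34, Vega, 22, 2006)}
(Movie ⨝ Actor) ⋈ Cast (natural join on sid): {(Echo, 7, Nova, 15, 1982, Xia), (Echo, 7, Nova, 15, 1984, Xia), (Echo, 7, Nova, 15, 1992, Xia), (Echo, 7, Nova, 15, 1994, Xia), (Lyra, 34, Nova, 20, 1982, Dee), (Lyra, 34, Nova, 20, 1982, Zed), (Lyra, 34, Nova, 20, 1984, Dee), (Lyra, 34, Nova, 20, 1984, Zed), (Lyra, 34, Nova, 20, 1992, Dee), (Lyra, 34, Nova, 20, 1992, Zed), (Lyra, 34, Nova, 20, 1994, Dee), (Lyra, 34, Nova, 20, 1994, Zed), (Lyra, 34, Vega, 22, 1990, Dee), (Lyra, 34, Vega, 22, 1990, Zed), (Lyra, 34, Vega, 22, 1997, Dee), (Lyra, 34, Vega, 22, 1997, Zed), (Lyra, 34, Vega, 22, 2006, Dee), (Lyra, 34, Vega, 22, 2006, Zed)}
Selection sid != 7: {(Lyra, 34, Nova, 20, 1982, Dee), (Lyra, 34, Nova, 20, 1982, Zed), (Lyra, 34, Nova, 20, 1984, Dee), (Lyra, 34, Nova, 20, 1984, Zed), (Lyra, 34, Nova, 20, 1992, Dee), (Lyra, 34, Nova, 20, 1992, Zed), (Lyra, 34, Nova, 20, 1994, Dee), (Lyra, 34, Nova, 20, 1994, Zed), (Lyra, 34, Vega, 22, 1990, Dee), (Lyra, 34, Vega, 22, 1990, Zed), (Lyra, 34, Vega, 22, 1997, Dee), (Lyra, 34, Vega, 22, 1997, Zed), (Lyra, 34, Vega, 22, 2006, Dee), (Lyra, 34, Vega, 22, 2006, Zed)}
π[title, year, role]: project onto (title, year, role) (7 duplicate(s) eliminated) → {(Nova, 1982, Lyra), (Nova, 1984, Lyra), (Nova, 1992, Lyra), (Nova, 1994, Lyra), (Vega, 1990, Lyra), (Vega, 1997, Lyra), (Vega, 2006, Lyra)}

{(Nova, 1982, Lyra), (Nova, 1984, Lyra), (Nova, 1992, Lyra), (Nova, 1994, Lyra), (Vega, 1990, Lyra), (Vega, 1997, Lyra), (Vega, 2006, Lyra)}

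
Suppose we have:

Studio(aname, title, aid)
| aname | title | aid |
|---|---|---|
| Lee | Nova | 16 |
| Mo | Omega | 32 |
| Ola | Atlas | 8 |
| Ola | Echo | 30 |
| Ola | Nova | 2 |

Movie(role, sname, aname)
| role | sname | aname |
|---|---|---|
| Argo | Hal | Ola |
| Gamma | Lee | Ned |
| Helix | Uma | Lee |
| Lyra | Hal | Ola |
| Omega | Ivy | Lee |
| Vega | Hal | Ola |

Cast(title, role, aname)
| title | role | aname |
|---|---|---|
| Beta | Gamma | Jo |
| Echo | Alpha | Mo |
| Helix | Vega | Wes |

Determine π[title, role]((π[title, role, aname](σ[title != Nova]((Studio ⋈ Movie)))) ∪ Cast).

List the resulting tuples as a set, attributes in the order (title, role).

Natural join on aname: {(Lee, Nova, 16, Helix, Uma), (Lee, Nova, 16, Omega, Ivy), (Ola, Atlas, 8, Argo, Hal), (Ola, Atlas, 8, Lyra, Hal), (Ola, Atlas, 8, Vega, Hal), (Ola, Echo, 30, Argo, Hal), (Ola, Echo, 30, Lyra, Hal), (Ola, Echo, 30, Vega, Hal), (Ola, Nova, 2, Argo, Hal), (Ola, Nova, 2, Lyra, Hal), (Ola, Nova, 2, Vega, Hal)}
Selection title != Nova: {(Ola, Atlas, 8, Argo, Hal), (Ola, Atlas, 8, Lyra, Hal), (Ola, Atlas, 8, Vega, Hal), (Ola, Echo, 30, Argo, Hal), (Ola, Echo, 30, Lyra, Hal), (Ola, Echo, 30, Vega, Hal)}
π[title, role, aname]: project onto (title, role, aname) → {(Atlas, Argo, Ola), (Atlas, Lyra, Ola), (Atlas, Vega, Ola), (Echo, Argo, Ola), (Echo, Lyra, Ola), (Echo, Vega, Ola)}
Union: {(Atlas, Argo, Ola), (Atlas, Lyra, Ola), (Atlas, Vega, Ola), (Echo, Argo, Ola), (Echo, Lyra, Ola), (Echo, Vega, Ola)} with {(Beta, Gamma, Jo), (Echo, Alpha, Mo), (Helix, Vega, Wes)} → {(Atlas, Argo, Ola), (Atlas, Lyra, Ola), (Atlas, Vega, Ola), (Beta, Gamma, Jo), (Echo, Alpha, Mo), (Echo, Argo, Ola), (Echo, Lyra, Ola), (Echo, Vega, Ola), (Helix, Vega, Wes)}
π[title, role]: project onto (title, role) → {(Atlas, Argo), (Atlas, Lyra), (Atlas, Vega), (Beta, Gamma), (Echo, Alpha), (Echo, Argo), (Echo, Lyra), (Echo, Vega), (Helix, Vega)}

{(Atlas, Argo), (Atlas, Lyra), (Atlas, Vega), (Beta, Gamma), (Echo, Alpha), (Echo, Argo), (Echo, Lyra), (Echo, Vega), (Helix, Vega)}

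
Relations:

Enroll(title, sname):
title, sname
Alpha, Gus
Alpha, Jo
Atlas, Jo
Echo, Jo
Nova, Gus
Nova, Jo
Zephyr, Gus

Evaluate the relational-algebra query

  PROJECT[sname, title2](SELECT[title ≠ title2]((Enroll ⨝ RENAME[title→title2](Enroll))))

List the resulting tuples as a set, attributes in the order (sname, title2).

{(Gus, Alpha), (Gus, Nova), (Gus, Zephyr), (Jo, Alpha), (Jo, Atlas), (Jo, Echo), (Jo, Nova)}

ρ[title→title2]: schema becomes (title2, sname); tuples unchanged.
Natural join on sname: {(Alpha, Gus, Alpha), (Alpha, Gus, Nova), (Alpha, Gus, Zephyr), (Alpha, Jo, Alpha), (Alpha, Jo, Atlas), (Alpha, Jo, Echo), (Alpha, Jo, Nova), (Atlas, Jo, Alpha), (Atlas, Jo, Atlas), (Atlas, Jo, Echo), (Atlas, Jo, Nova), (Echo, Jo, Alpha), (Echo, Jo, Atlas), (Echo, Jo, Echo), (Echo, Jo, Nova), (Nova, Gus, Alpha), (Nova, Gus, Nova), (Nova, Gus, Zephyr), (Nova, Jo, Alpha), (Nova, Jo, Atlas), (Nova, Jo, Echo), (Nova, Jo, Nova), (Zephyr, Gus, Alpha), (Zephyr, Gus, Nova), (Zephyr, Gus, Zephyr)}
Apply σ_{title ≠ title2}; surviving tuples: {(Alpha, Gus, Nova), (Alpha, Gus, Zephyr), (Alpha, Jo, Atlas), (Alpha, Jo, Echo), (Alpha, Jo, Nova), (Atlas, Jo, Alpha), (Atlas, Jo, Echo), (Atlas, Jo, Nova), (Echo, Jo, Alpha), (Echo, Jo, Atlas), (Echo, Jo, Nova), (Nova, Gus, Alpha), (Nova, Gus, Zephyr), (Nova, Jo, Alpha), (Nova, Jo, Atlas), (Nova, Jo, Echo), (Zephyr, Gus, Alpha), (Zephyr, Gus, Nova)}
Projecting to sname, title2 (11 duplicate(s) eliminated): {(Gus, Alpha), (Gus, Nova), (Gus, Zephyr), (Jo, Alpha), (Jo, Atlas), (Jo, Echo), (Jo, Nova)}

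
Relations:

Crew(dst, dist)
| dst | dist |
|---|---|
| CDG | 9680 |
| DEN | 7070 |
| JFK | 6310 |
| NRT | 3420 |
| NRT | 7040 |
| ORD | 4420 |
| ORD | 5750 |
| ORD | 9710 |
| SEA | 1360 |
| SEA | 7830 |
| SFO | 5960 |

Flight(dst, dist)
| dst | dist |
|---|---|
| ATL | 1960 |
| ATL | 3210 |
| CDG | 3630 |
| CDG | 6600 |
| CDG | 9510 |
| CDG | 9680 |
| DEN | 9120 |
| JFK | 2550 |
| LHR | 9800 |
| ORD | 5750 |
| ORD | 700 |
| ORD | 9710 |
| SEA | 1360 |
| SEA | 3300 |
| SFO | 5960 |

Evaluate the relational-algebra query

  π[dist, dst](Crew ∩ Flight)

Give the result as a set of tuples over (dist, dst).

{(1360, SEA), (5750, ORD), (5960, SFO), (9680, CDG), (9710, ORD)}

Set intersection of the two operands is {(CDG, 9680), (ORD, 5750), (ORD, 9710), (SEA, 1360), (SFO, 5960)}.
Keep only column(s) dist, dst: {(1360, SEA), (5750, ORD), (5960, SFO), (9680, CDG), (9710, ORD)}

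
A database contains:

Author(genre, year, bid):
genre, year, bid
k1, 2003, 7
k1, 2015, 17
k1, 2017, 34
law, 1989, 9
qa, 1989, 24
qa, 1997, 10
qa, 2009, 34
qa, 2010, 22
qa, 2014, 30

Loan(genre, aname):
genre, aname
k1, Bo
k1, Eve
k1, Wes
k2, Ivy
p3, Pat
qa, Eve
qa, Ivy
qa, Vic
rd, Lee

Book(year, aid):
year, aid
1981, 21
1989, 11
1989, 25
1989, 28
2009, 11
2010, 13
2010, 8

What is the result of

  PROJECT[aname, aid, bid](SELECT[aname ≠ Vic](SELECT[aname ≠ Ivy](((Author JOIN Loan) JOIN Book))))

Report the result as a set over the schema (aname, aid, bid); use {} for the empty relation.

Natural join on genre: {(k1, 2003, 7, Bo), (k1, 2003, 7, Eve), (k1, 2003, 7, Wes), (k1, 2015, 17, Bo), (k1, 2015, 17, Eve), (k1, 2015, 17, Wes), (k1, 2017, 34, Bo), (k1, 2017, 34, Eve), (k1, 2017, 34, Wes), (qa, 1989, 24, Eve), (qa, 1989, 24, Ivy), (qa, 1989, 24, Vic), (qa, 1997, 10, Eve), (qa, 1997, 10, Ivy), (qa, 1997, 10, Vic), (qa, 2009, 34, Eve), (qa, 2009, 34, Ivy), (qa, 2009, 34, Vic), (qa, 2010, 22, Eve), (qa, 2010, 22, Ivy), (qa, 2010, 22, Vic), (qa, 2014, 30, Eve), (qa, 2014, 30, Ivy), (qa, 2014, 30, Vic)}
Natural join on year: {(qa, 1989, 24, Eve, 11), (qa, 1989, 24, Eve, 25), (qa, 1989, 24, Eve, 28), (qa, 1989, 24, Ivy, 11), (qa, 1989, 24, Ivy, 25), (qa, 1989, 24, Ivy, 28), (qa, 1989, 24, Vic, 11), (qa, 1989, 24, Vic, 25), (qa, 1989, 24, Vic, 28), (qa, 2009, 34, Eve, 11), (qa, 2009, 34, Ivy, 11), (qa, 2009, 34, Vic, 11), (qa, 2010, 22, Eve, 13), (qa, 2010, 22, Eve, 8), (qa, 2010, 22, Ivy, 13), (qa, 2010, 22, Ivy, 8), (qa, 2010, 22, Vic, 13), (qa, 2010, 22, Vic, 8)}
Apply σ_{aname ≠ Ivy}; surviving tuples: {(qa, 1989, 24, Eve, 11), (qa, 1989, 24, Eve, 25), (qa, 1989, 24, Eve, 28), (qa, 1989, 24, Vic, 11), (qa, 1989, 24, Vic, 25), (qa, 1989, 24, Vic, 28), (qa, 2009, 34, Eve, 11), (qa, 2009, 34, Vic, 11), (qa, 2010, 22, Eve, 13), (qa, 2010, 22, Eve, 8), (qa, 2010, 22, Vic, 13), (qa, 2010, 22, Vic, 8)}
Apply σ_{aname ≠ Vic}; surviving tuples: {(qa, 1989, 24, Eve, 11), (qa, 1989, 24, Eve, 25), (qa, 1989, 24, Eve, 28), (qa, 2009, 34, Eve, 11), (qa, 2010, 22, Eve, 13), (qa, 2010, 22, Eve, 8)}
π[aname, aid, bid]: project onto (aname, aid, bid) → {(Eve, 11, 24), (Eve, 11, 34), (Eve, 13, 22), (Eve, 25, 24), (Eve, 28, 24), (Eve, 8, 22)}

{(Eve, 11, 24), (Eve, 11, 34), (Eve, 13, 22), (Eve, 25, 24), (Eve, 28, 24), (Eve, 8, 22)}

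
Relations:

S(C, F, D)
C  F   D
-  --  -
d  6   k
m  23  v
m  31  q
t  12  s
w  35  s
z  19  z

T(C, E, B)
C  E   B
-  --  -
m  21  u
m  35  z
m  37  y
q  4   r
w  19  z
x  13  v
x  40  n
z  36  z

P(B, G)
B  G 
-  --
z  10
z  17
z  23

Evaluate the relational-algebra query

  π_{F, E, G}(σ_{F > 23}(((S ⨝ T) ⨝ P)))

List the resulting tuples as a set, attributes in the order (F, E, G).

S ⋈ T (natural join on C): {(m, 23, v, 21, u), (m, 23, v, 35, z), (m, 23, v, 37, y), (m, 31, q, 21, u), (m, 31, q, 35, z), (m, 31, q, 37, y), (w, 35, s, 19, z), (z, 19, z, 36, z)}
(S ⨝ T) ⋈ P (natural join on B): {(m, 23, v, 35, z, 10), (m, 23, v, 35, z, 17), (m, 23, v, 35, z, 23), (m, 31, q, 35, z, 10), (m, 31, q, 35, z, 17), (m, 31, q, 35, z, 23), (w, 35, s, 19, z, 10), (w, 35, s, 19, z, 17), (w, 35, s, 19, z, 23), (z, 19, z, 36, z, 10), (z, 19, z, 36, z, 17), (z, 19, z, 36, z, 23)}
Apply σ_{F > 23}; surviving tuples: {(m, 31, q, 35, z, 10), (m, 31, q, 35, z, 17), (m, 31, q, 35, z, 23), (w, 35, s, 19, z, 10), (w, 35, s, 19, z, 17), (w, 35, s, 19, z, 23)}
π_{F, E, G} gives {(31, 35, 10), (31, 35, 17), (31, 35, 23), (35, 19, 10), (35, 19, 17), (35, 19, 23)}.

{(31, 35, 10), (31, 35, 17), (31, 35, 23), (35, 19, 10), (35, 19, 17), (35, 19, 23)}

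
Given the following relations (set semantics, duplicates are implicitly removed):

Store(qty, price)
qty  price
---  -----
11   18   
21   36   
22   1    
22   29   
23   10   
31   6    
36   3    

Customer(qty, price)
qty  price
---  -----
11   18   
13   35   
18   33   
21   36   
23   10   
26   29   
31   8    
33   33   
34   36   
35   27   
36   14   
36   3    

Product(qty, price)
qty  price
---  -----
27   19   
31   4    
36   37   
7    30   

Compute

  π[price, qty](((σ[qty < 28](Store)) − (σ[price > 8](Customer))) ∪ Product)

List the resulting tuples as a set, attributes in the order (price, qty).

{(1, 22), (19, 27), (29, 22), (30, 7), (37, 36), (4, 31)}

Selection qty < 28: {(11, 18), (21, 36), (22, 1), (22, 29), (23, 10)}
Selection price > 8: {(11, 18), (13, 35), (18, 33), (21, 36), (23, 10), (26, 29), (33, 33), (34, 36), (35, 27), (36, 14)}
Difference: {(11, 18), (21, 36), (22, 1), (22, 29), (23, 10)} with {(11, 18), (13, 35), (18, 33), (21, 36), (23, 10), (26, 29), (33, 33), (34, 36), (35, 27), (36, 14)} → {(22, 1), (22, 29)}
Union: {(22, 1), (22, 29)} with {(27, 19), (31, 4), (36, 37), (7, 30)} → {(22, 1), (22, 29), (27, 19), (31, 4), (36, 37), (7, 30)}
π[price, qty]: project onto (price, qty) → {(1, 22), (19, 27), (29, 22), (30, 7), (37, 36), (4, 31)}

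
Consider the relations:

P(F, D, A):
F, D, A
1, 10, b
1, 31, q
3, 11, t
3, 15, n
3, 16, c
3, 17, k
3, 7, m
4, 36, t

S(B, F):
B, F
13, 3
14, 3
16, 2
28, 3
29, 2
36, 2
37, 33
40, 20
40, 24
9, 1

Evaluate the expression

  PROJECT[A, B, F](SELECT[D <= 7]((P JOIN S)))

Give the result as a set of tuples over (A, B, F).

{(m, 13, 3), (m, 14, 3), (m, 28, 3)}

P ⋈ S (natural join on F): {(1, 10, b, 9), (1, 31, q, 9), (3, 11, t, 13), (3, 11, t, 14), (3, 11, t, 28), (3, 15, n, 13), (3, 15, n, 14), (3, 15, n, 28), (3, 16, c, 13), (3, 16, c, 14), (3, 16, c, 28), (3, 17, k, 13), (3, 17, k, 14), (3, 17, k, 28), (3, 7, m, 13), (3, 7, m, 14), (3, 7, m, 28)}
σ[D <= 7]: keep tuples satisfying D <= 7 → {(3, 7, m, 13), (3, 7, m, 14), (3, 7, m, 28)}
Projecting to A, B, F: {(m, 13, 3), (m, 14, 3), (m, 28, 3)}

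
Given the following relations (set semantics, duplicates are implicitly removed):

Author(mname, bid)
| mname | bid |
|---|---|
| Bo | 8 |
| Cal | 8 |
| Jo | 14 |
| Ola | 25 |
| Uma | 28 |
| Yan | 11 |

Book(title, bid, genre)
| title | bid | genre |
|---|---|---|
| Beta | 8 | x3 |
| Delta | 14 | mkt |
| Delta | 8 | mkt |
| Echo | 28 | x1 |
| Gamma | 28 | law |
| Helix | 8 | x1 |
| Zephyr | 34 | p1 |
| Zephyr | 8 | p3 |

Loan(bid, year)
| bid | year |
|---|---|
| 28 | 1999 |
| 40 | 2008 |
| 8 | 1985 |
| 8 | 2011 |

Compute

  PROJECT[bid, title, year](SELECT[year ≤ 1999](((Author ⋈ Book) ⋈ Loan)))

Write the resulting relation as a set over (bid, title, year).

{(28, Echo, 1999), (28, Gamma, 1999), (8, Beta, 1985), (8, Delta, 1985), (8, Helix, 1985), (8, Zephyr, 1985)}

Author ⋈ Book (natural join on bid): {(Bo, 8, Beta, x3), (Bo, 8, Delta, mkt), (Bo, 8, Helix, x1), (Bo, 8, Zephyr, p3), (Cal, 8, Beta, x3), (Cal, 8, Delta, mkt), (Cal, 8, Helix, x1), (Cal, 8, Zephyr, p3), (Jo, 14, Delta, mkt), (Uma, 28, Echo, x1), (Uma, 28, Gamma, law)}
(Author ⋈ Book) ⋈ Loan (natural join on bid): {(Bo, 8, Beta, x3, 1985), (Bo, 8, Beta, x3, 2011), (Bo, 8, Delta, mkt, 1985), (Bo, 8, Delta, mkt, 2011), (Bo, 8, Helix, x1, 1985), (Bo, 8, Helix, x1, 2011), (Bo, 8, Zephyr, p3, 1985), (Bo, 8, Zephyr, p3, 2011), (Cal, 8, Beta, x3, 1985), (Cal, 8, Beta, x3, 2011), (Cal, 8, Delta, mkt, 1985), (Cal, 8, Delta, mkt, 2011), (Cal, 8, Helix, x1, 1985), (Cal, 8, Helix, x1, 2011), (Cal, 8, Zephyr, p3, 1985), (Cal, 8, Zephyr, p3, 2011), (Uma, 28, Echo, x1, 1999), (Uma, 28, Gamma, law, 1999)}
σ[year ≤ 1999]: keep tuples satisfying year ≤ 1999 → {(Bo, 8, Beta, x3, 1985), (Bo, 8, Delta, mkt, 1985), (Bo, 8, Helix, x1, 1985), (Bo, 8, Zephyr, p3, 1985), (Cal, 8, Beta, x3, 1985), (Cal, 8, Delta, mkt, 1985), (Cal, 8, Helix, x1, 1985), (Cal, 8, Zephyr, p3, 1985), (Uma, 28, Echo, x1, 1999), (Uma, 28, Gamma, law, 1999)}
π_{bid, title, year} gives {(28, Echo, 1999), (28, Gamma, 1999), (8, Beta, 1985), (8, Delta, 1985), (8, Helix, 1985), (8, Zephyr, 1985)} (4 duplicate(s) eliminated).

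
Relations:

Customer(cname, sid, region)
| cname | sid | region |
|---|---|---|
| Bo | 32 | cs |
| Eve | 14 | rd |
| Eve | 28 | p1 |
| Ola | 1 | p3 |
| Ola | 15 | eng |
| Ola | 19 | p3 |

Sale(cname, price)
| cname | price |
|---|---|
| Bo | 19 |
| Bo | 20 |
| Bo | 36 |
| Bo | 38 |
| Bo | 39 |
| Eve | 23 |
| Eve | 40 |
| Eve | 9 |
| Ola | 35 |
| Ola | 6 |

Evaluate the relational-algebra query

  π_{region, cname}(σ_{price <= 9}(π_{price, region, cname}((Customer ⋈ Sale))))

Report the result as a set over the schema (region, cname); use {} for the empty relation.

{(eng, Ola), (p1, Eve), (p3, Ola), (rd, Eve)}

Natural join on cname: {(Bo, 32, cs, 19), (Bo, 32, cs, 20), (Bo, 32, cs, 36), (Bo, 32, cs, 38), (Bo, 32, cs, 39), (Eve, 14, rd, 23), (Eve, 14, rd, 40), (Eve, 14, rd, 9), (Eve, 28, p1, 23), (Eve, 28, p1, 40), (Eve, 28, p1, 9), (Ola, 1, p3, 35), (Ola, 1, p3, 6), (Ola, 15, eng, 35), (Ola, 15, eng, 6), (Ola, 19, p3, 35), (Ola, 19, p3, 6)}
Projecting to price, region, cname (2 duplicate(s) eliminated): {(19, cs, Bo), (20, cs, Bo), (23, p1, Eve), (23, rd, Eve), (35, eng, Ola), (35, p3, Ola), (36, cs, Bo), (38, cs, Bo), (39, cs, Bo), (40, p1, Eve), (40, rd, Eve), (6, eng, Ola), (6, p3, Ola), (9, p1, Eve), (9, rd, Eve)}
Selection price <= 9: {(6, eng, Ola), (6, p3, Ola), (9, p1, Eve), (9, rd, Eve)}
Projecting to region, cname: {(eng, Ola), (p1, Eve), (p3, Ola), (rd, Eve)}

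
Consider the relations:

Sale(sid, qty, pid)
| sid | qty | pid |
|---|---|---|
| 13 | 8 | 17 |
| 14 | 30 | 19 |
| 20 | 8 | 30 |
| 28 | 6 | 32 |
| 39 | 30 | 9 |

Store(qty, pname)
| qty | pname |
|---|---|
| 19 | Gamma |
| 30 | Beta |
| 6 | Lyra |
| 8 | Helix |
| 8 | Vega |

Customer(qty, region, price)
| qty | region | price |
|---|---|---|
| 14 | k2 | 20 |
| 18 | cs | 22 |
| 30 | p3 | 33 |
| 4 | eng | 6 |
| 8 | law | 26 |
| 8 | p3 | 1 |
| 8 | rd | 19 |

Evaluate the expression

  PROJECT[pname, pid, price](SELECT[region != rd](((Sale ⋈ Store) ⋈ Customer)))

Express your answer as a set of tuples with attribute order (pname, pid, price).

Joining Sale and Store on qty yields {(13, 8, 17, Helix), (13, 8, 17, Vega), (14, 30, 19, Beta), (20, 8, 30, Helix), (20, 8, 30, Vega), (28, 6, 32, Lyra), (39, 30, 9, Beta)}.
Joining (Sale ⋈ Store) and Customer on qty yields {(13, 8, 17, Helix, law, 26), (13, 8, 17, Helix, p3, 1), (13, 8, 17, Helix, rd, 19), (13, 8, 17, Vega, law, 26), (13, 8, 17, Vega, p3, 1), (13, 8, 17, Vega, rd, 19), (14, 30, 19, Beta, p3, 33), (20, 8, 30, Helix, law, 26), (20, 8, 30, Helix, p3, 1), (20, 8, 30, Helix, rd, 19), (20, 8, 30, Vega, law, 26), (20, 8, 30, Vega, p3, 1), (20, 8, 30, Vega, rd, 19), (39, 30, 9, Beta, p3, 33)}.
Apply σ_{region != rd}; surviving tuples: {(13, 8, 17, Helix, law, 26), (13, 8, 17, Helix, p3, 1), (13, 8, 17, Vega, law, 26), (13, 8, 17, Vega, p3, 1), (14, 30, 19, Beta, p3, 33), (20, 8, 30, Helix, law, 26), (20, 8, 30, Helix, p3, 1), (20, 8, 30, Vega, law, 26), (20, 8, 30, Vega, p3, 1), (39, 30, 9, Beta, p3, 33)}
π_{pname, pid, price} gives {(Beta, 19, 33), (Beta, 9, 33), (Helix, 17, 1), (Helix, 17, 26), (Helix, 30, 1), (Helix, 30, 26), (Vega, 17, 1), (Vega, 17, 26), (Vega, 30, 1), (Vega, 30, 26)}.

{(Beta, 19, 33), (Beta, 9, 33), (Helix, 17, 1), (Helix, 17, 26), (Helix, 30, 1), (Helix, 30, 26), (Vega, 17, 1), (Vega, 17, 26), (Vega, 30, 1), (Vega, 30, 26)}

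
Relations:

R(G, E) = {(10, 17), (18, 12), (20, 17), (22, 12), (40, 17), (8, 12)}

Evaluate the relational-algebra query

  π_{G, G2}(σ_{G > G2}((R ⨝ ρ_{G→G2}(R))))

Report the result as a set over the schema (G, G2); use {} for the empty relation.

ρ[G→G2]: schema becomes (G2, E); tuples unchanged.
Joining R and ρ_{G→G2}(R) on E yields {(10, 17, 10), (10, 17, 20), (10, 17, 40), (18, 12, 18), (18, 12, 22), (18, 12, 8), (20, 17, 10), (20, 17, 20), (20, 17, 40), (22, 12, 18), (22, 12, 22), (22, 12, 8), (40, 17, 10), (40, 17, 20), (40, 17, 40), (8, 12, 18), (8, 12, 22), (8, 12, 8)}.
Apply σ_{G > G2}; surviving tuples: {(18, 12, 8), (20, 17, 10), (22, 12, 18), (22, 12, 8), (40, 17, 10), (40, 17, 20)}
π[G, G2]: project onto (G, G2) → {(18, 8), (20, 10), (22, 18), (22, 8), (40, 10), (40, 20)}

{(18, 8), (20, 10), (22, 18), (22, 8), (40, 10), (40, 20)}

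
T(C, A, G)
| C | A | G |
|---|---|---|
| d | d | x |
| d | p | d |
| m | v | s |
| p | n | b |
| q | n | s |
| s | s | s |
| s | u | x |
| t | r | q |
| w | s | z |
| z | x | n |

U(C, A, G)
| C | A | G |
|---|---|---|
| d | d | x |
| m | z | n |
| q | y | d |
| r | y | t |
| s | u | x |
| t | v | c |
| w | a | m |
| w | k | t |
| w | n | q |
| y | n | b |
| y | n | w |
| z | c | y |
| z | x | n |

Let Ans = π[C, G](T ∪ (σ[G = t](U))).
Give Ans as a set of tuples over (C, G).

{(d, d), (d, x), (m, s), (p, b), (q, s), (r, t), (s, s), (s, x), (t, q), (w, t), (w, z), (z, n)}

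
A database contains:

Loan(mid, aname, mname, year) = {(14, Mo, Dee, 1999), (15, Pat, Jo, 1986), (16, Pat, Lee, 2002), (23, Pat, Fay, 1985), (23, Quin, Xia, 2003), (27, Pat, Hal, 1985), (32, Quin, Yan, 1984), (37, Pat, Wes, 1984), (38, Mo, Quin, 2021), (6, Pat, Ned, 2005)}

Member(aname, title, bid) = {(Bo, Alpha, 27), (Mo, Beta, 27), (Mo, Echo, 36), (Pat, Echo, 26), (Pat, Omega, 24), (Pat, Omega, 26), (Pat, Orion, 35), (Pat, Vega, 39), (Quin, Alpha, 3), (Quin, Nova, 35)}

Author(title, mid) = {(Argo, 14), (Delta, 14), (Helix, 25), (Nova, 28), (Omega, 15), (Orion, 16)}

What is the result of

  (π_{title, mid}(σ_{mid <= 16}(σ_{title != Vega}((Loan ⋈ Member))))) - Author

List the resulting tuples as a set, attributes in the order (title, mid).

{(Beta, 14), (Echo, 14), (Echo, 15), (Echo, 16), (Echo, 6), (Omega, 16), (Omega, 6), (Orion, 15), (Orion, 6)}

Natural join on aname: {(14, Mo, Dee, 1999, Beta, 27), (14, Mo, Dee, 1999, Echo, 36), (15, Pat, Jo, 1986, Echo, 26), (15, Pat, Jo, 1986, Omega, 24), (15, Pat, Jo, 1986, Omega, 26), (15, Pat, Jo, 1986, Orion, 35), (15, Pat, Jo, 1986, Vega, 39), (16, Pat, Lee, 2002, Echo, 26), (16, Pat, Lee, 2002, Omega, 24), (16, Pat, Lee, 2002, Omega, 26), (16, Pat, Lee, 2002, Orion, 35), (16, Pat, Lee, 2002, Vega, 39), (23, Pat, Fay, 1985, Echo, 26), (23, Pat, Fay, 1985, Omega, 24), (23, Pat, Fay, 1985, Omega, 26), (23, Pat, Fay, 1985, Orion, 35), (23, Pat, Fay, 1985, Vega, 39), (23, Quin, Xia, 2003, Alpha, 3), (23, Quin, Xia, 2003, Nova, 35), (27, Pat, Hal, 1985, Echo, 26), (27, Pat, Hal, 1985, Omega, 24), (27, Pat, Hal, 1985, Omega, 26), (27, Pat, Hal, 1985, Orion, 35), (27, Pat, Hal, 1985, Vega, 39), (32, Quin, Yan, 1984, Alpha, 3), (32, Quin, Yan, 1984, Nova, 35), (37, Pat, Wes, 1984, Echo, 26), (37, Pat, Wes, 1984, Omega, 24), (37, Pat, Wes, 1984, Omega, 26), (37, Pat, Wes, 1984, Orion, 35), (37, Pat, Wes, 1984, Vega, 39), (38, Mo, Quin, 2021, Beta, 27), (38, Mo, Quin, 2021, Echo, 36), (6, Pat, Ned, 2005, Echo, 26), (6, Pat, Ned, 2005, Omega, 24), (6, Pat, Ned, 2005, Omega, 26), (6, Pat, Ned, 2005, Orion, 35), (6, Pat, Ned, 2005, Vega, 39)}
σ[title != Vega]: keep tuples satisfying title != Vega → {(14, Mo, Dee, 1999, Beta, 27), (14, Mo, Dee, 1999, Echo, 36), (15, Pat, Jo, 1986, Echo, 26), (15, Pat, Jo, 1986, Omega, 24), (15, Pat, Jo, 1986, Omega, 26), (15, Pat, Jo, 1986, Orion, 35), (16, Pat, Lee, 2002, Echo, 26), (16, Pat, Lee, 2002, Omega, 24), (16, Pat, Lee, 2002, Omega, 26), (16, Pat, Lee, 2002, Orion, 35), (23, Pat, Fay, 1985, Echo, 26), (23, Pat, Fay, 1985, Omega, 24), (23, Pat, Fay, 1985, Omega, 26), (23, Pat, Fay, 1985, Orion, 35), (23, Quin, Xia, 2003, Alpha, 3), (23, Quin, Xia, 2003, Nova, 35), (27, Pat, Hal, 1985, Echo, 26), (27, Pat, Hal, 1985, Omega, 24), (27, Pat, Hal, 1985, Omega, 26), (27, Pat, Hal, 1985, Orion, 35), (32, Quin, Yan, 1984, Alpha, 3), (32, Quin, Yan, 1984, Nova, 35), (37, Pat, Wes, 1984, Echo, 26), (37, Pat, Wes, 1984, Omega, 24), (37, Pat, Wes, 1984, Omega, 26), (37, Pat, Wes, 1984, Orion, 35), (38, Mo, Quin, 2021, Beta, 27), (38, Mo, Quin, 2021, Echo, 36), (6, Pat, Ned, 2005, Echo, 26), (6, Pat, Ned, 2005, Omega, 24), (6, Pat, Ned, 2005, Omega, 26), (6, Pat, Ned, 2005, Orion, 35)}
σ[mid <= 16]: keep tuples satisfying mid <= 16 → {(14, Mo, Dee, 1999, Beta, 27), (14, Mo, Dee, 1999, Echo, 36), (15, Pat, Jo, 1986, Echo, 26), (15, Pat, Jo, 1986, Omega, 24), (15, Pat, Jo, 1986, Omega, 26), (15, Pat, Jo, 1986, Orion, 35), (16, Pat, Lee, 2002, Echo, 26), (16, Pat, Lee, 2002, Omega, 24), (16, Pat, Lee, 2002, Omega, 26), (16, Pat, Lee, 2002, Orion, 35), (6, Pat, Ned, 2005, Echo, 26), (6, Pat, Ned, 2005, Omega, 24), (6, Pat, Ned, 2005, Omega, 26), (6, Pat, Ned, 2005, Orion, 35)}
Projecting to title, mid (3 duplicate(s) eliminated): {(Beta, 14), (Echo, 14), (Echo, 15), (Echo, 16), (Echo, 6), (Omega, 15), (Omega, 16), (Omega, 6), (Orion, 15), (Orion, 16), (Orion, 6)}
Set difference of the two operands is {(Beta, 14), (Echo, 14), (Echo, 15), (Echo, 16), (Echo, 6), (Omega, 16), (Omega, 6), (Orion, 15), (Orion, 6)}.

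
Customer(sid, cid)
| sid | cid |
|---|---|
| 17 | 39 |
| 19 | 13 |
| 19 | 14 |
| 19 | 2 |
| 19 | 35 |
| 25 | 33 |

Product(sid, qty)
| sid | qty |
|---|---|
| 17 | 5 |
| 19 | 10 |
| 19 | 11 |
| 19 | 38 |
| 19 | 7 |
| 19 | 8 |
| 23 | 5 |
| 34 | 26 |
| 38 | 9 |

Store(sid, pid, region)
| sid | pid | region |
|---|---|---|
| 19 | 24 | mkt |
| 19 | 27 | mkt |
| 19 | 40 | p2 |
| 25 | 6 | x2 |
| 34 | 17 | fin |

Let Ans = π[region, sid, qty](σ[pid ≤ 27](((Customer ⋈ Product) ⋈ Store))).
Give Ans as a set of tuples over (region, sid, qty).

{(mkt, 19, 10), (mkt, 19, 11), (mkt, 19, 38), (mkt, 19, 7), (mkt, 19, 8)}

Customer ⋈ Product (natural join on sid): {(17, 39, 5), (19, 13, 10), (19, 13, 11), (19, 13, 38), (19, 13, 7), (19, 13, 8), (19, 14, 10), (19, 14, 11), (19, 14, 38), (19, 14, 7), (19, 14, 8), (19, 2, 10), (19, 2, 11), (19, 2, 38), (19, 2, 7), (19, 2, 8), (19, 35, 10), (19, 35, 11), (19, 35, 38), (19, 35, 7), (19, 35, 8)}
(Customer ⋈ Product) ⋈ Store (natural join on sid): {(19, 13, 10, 24, mkt), (19, 13, 10, 27, mkt), (19, 13, 10, 40, p2), (19, 13, 11, 24, mkt), (19, 13, 11, 27, mkt), (19, 13, 11, 40, p2), (19, 13, 38, 24, mkt), (19, 13, 38, 27, mkt), (19, 13, 38, 40, p2), (19, 13, 7, 24, mkt), (19, 13, 7, 27, mkt), (19, 13, 7, 40, p2), (19, 13, 8, 24, mkt), (19, 13, 8, 27, mkt), (19, 13, 8, 40, p2), (19, 14, 10, 24, mkt), (19, 14, 10, 27, mkt), (19, 14, 10, 40, p2), (19, 14, 11, 24, mkt), (19, 14, 11, 27, mkt), (19, 14, 11, 40, p2), (19, 14, 38, 24, mkt), (19, 14, 38, 27, mkt), (19, 14, 38, 40, p2), (19, 14, 7, 24, mkt), (19, 14, 7, 27, mkt), (19, 14, 7, 40, p2), (19, 14, 8, 24, mkt), (19, 14, 8, 27, mkt), (19, 14, 8, 40, p2), (19, 2, 10, 24, mkt), (19, 2, 10, 27, mkt), (19, 2, 10, 40, p2), (19, 2, 11, 24, mkt), (19, 2, 11, 27, mkt), (19, 2, 11, 40, p2), (19, 2, 38, 24, mkt), (19, 2, 38, 27, mkt), (19, 2, 38, 40, p2), (19, 2, 7, 24, mkt), (19, 2, 7, 27, mkt), (19, 2, 7, 40, p2), (19, 2, 8, 24, mkt), (19, 2, 8, 27, mkt), (19, 2, 8, 40, p2), (19, 35, 10, 24, mkt), (19, 35, 10, 27, mkt), (19, 35, 10, 40, p2), (19, 35, 11, 24, mkt), (19, 35, 11, 27, mkt), (19, 35, 11, 40, p2), (19, 35, 38, 24, mkt), (19, 35, 38, 27, mkt), (19, 35, 38, 40, p2), (19, 35, 7, 24, mkt), (19, 35, 7, 27, mkt), (19, 35, 7, 40, p2), (19, 35, 8, 24, mkt), (19, 35, 8, 27, mkt), (19, 35, 8, 40, p2)}
Apply σ_{pid ≤ 27}; surviving tuples: {(19, 13, 10, 24, mkt), (19, 13, 10, 27, mkt), (19, 13, 11, 24, mkt), (19, 13, 11, 27, mkt), (19, 13, 38, 24, mkt), (19, 13, 38, 27, mkt), (19, 13, 7, 24, mkt), (19, 13, 7, 27, mkt), (19, 13, 8, 24, mkt), (19, 13, 8, 27, mkt), (19, 14, 10, 24, mkt), (19, 14, 10, 27, mkt), (19, 14, 11, 24, mkt), (19, 14, 11, 27, mkt), (19, 14, 38, 24, mkt), (19, 14, 38, 27, mkt), (19, 14, 7, 24, mkt), (19, 14, 7, 27, mkt), (19, 14, 8, 24, mkt), (19, 14, 8, 27, mkt), (19, 2, 10, 24, mkt), (19, 2, 10, 27, mkt), (19, 2, 11, 24, mkt), (19, 2, 11, 27, mkt), (19, 2, 38, 24, mkt), (19, 2, 38, 27, mkt), (19, 2, 7, 24, mkt), (19, 2, 7, 27, mkt), (19, 2, 8, 24, mkt), (19, 2, 8, 27, mkt), (19, 35, 10, 24, mkt), (19, 35, 10, 27, mkt), (19, 35, 11, 24, mkt), (19, 35, 11, 27, mkt), (19, 35, 38, 24, mkt), (19, 35, 38, 27, mkt), (19, 35, 7, 24, mkt), (19, 35, 7, 27, mkt), (19, 35, 8, 24, mkt), (19, 35, 8, 27, mkt)}
Projecting to region, sid, qty (35 duplicate(s) eliminated): {(mkt, 19, 10), (mkt, 19, 11), (mkt, 19, 38), (mkt, 19, 7), (mkt, 19, 8)}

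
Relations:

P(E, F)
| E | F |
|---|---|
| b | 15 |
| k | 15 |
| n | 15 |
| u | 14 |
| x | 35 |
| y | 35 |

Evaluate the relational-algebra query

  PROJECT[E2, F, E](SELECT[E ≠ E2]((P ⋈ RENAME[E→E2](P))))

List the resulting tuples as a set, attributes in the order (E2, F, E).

{(b, 15, k), (b, 15, n), (k, 15, b), (k, 15, n), (n, 15, b), (n, 15, k), (x, 35, y), (y, 35, x)}

ρ[E→E2]: schema becomes (E2, F); tuples unchanged.
Natural join on F: {(b, 15, b), (b, 15, k), (b, 15, n), (k, 15, b), (k, 15, k), (k, 15, n), (n, 15, b), (n, 15, k), (n, 15, n), (u, 14, u), (x, 35, x), (x, 35, y), (y, 35, x), (y, 35, y)}
σ[E ≠ E2]: keep tuples satisfying E ≠ E2 → {(b, 15, k), (b, 15, n), (k, 15, b), (k, 15, n), (n, 15, b), (n, 15, k), (x, 35, y), (y, 35, x)}
π_{E2, F, E} gives {(b, 15, k), (b, 15, n), (k, 15, b), (k, 15, n), (n, 15, b), (n, 15, k), (x, 35, y), (y, 35, x)}.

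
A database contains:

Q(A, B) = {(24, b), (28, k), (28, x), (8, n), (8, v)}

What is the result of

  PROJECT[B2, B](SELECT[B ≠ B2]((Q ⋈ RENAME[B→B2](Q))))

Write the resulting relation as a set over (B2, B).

{(k, x), (n, v), (v, n), (x, k)}

ρ[B→B2]: schema becomes (A, B2); tuples unchanged.
Natural join on A: {(24, b, b), (28, k, k), (28, k, x), (28, x, k), (28, x, x), (8, n, n), (8, n, v), (8, v, n), (8, v, v)}
Apply σ_{B ≠ B2}; surviving tuples: {(28, k, x), (28, x, k), (8, n, v), (8, v, n)}
π[B2, B]: project onto (B2, B) → {(k, x), (n, v), (v, n), (x, k)}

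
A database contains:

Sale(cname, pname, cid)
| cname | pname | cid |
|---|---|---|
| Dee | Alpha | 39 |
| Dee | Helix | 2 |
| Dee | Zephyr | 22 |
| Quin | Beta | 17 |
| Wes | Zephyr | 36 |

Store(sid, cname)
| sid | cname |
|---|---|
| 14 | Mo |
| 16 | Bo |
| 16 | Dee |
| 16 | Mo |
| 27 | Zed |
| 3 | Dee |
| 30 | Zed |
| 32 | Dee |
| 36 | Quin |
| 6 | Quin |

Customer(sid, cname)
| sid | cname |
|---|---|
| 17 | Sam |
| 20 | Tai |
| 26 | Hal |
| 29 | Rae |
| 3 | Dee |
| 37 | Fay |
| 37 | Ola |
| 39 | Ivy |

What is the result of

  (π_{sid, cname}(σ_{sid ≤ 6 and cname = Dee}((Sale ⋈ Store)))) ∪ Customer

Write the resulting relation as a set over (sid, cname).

{(17, Sam), (20, Tai), (26, Hal), (29, Rae), (3, Dee), (37, Fay), (37, Ola), (39, Ivy)}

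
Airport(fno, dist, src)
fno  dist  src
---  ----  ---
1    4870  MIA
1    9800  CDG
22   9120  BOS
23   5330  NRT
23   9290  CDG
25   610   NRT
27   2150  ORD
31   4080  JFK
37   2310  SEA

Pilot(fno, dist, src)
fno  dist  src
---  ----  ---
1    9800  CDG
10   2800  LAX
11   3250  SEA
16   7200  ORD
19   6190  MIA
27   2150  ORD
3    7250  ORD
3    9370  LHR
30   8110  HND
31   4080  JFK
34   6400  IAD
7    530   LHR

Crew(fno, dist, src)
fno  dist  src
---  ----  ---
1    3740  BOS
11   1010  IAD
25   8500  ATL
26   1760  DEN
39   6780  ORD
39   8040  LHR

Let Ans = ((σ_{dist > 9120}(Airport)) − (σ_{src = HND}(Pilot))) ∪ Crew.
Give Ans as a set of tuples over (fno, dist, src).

σ[dist > 9120]: keep tuples satisfying dist > 9120 → {(1, 9800, CDG), (23, 9290, CDG)}
σ[src = HND]: keep tuples satisfying src = HND → {(30, 8110, HND)}
Set difference of the two operands is {(1, 9800, CDG), (23, 9290, CDG)}.
Set union of the two operands is {(1, 3740, BOS), (1, 9800, CDG), (11, 1010, IAD), (23, 9290, CDG), (25, 8500, ATL), (26, 1760, DEN), (39, 6780, ORD), (39, 8040, LHR)}.

{(1, 3740, BOS), (1, 9800, CDG), (11, 1010, IAD), (23, 9290, CDG), (25, 8500, ATL), (26, 1760, DEN), (39, 6780, ORD), (39, 8040, LHR)}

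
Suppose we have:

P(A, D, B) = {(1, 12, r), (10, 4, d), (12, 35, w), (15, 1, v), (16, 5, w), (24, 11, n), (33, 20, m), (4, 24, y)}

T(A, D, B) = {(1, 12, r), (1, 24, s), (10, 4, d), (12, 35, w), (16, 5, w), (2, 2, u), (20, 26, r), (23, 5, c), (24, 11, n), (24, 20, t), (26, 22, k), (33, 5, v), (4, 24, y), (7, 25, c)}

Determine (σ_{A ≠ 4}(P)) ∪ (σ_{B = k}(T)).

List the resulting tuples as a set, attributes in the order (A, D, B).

Apply σ_{A ≠ 4}; surviving tuples: {(1, 12, r), (10, 4, d), (12, 35, w), (15, 1, v), (16, 5, w), (24, 11, n), (33, 20, m)}
Apply σ_{B = k}; surviving tuples: {(26, 22, k)}
Set union of the two operands is {(1, 12, r), (10, 4, d), (12, 35, w), (15, 1, v), (16, 5, w), (24, 11, n), (26, 22, k), (33, 20, m)}.

{(1, 12, r), (10, 4, d), (12, 35, w), (15, 1, v), (16, 5, w), (24, 11, n), (26, 22, k), (33, 20, m)}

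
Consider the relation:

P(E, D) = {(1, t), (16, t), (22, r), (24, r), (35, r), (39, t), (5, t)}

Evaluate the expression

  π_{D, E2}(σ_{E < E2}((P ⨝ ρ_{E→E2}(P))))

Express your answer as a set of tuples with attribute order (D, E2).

{(r, 24), (r, 35), (t, 16), (t, 39), (t, 5)}

ρ[E→E2]: schema becomes (E2, D); tuples unchanged.
Natural join on D: {(1, t, 1), (1, t, 16), (1, t, 39), (1, t, 5), (16, t, 1), (16, t, 16), (16, t, 39), (16, t, 5), (22, r, 22), (22, r, 24), (22, r, 35), (24, r, 22), (24, r, 24), (24, r, 35), (35, r, 22), (35, r, 24), (35, r, 35), (39, t, 1), (39, t, 16), (39, t, 39), (39, t, 5), (5, t, 1), (5, t, 16), (5, t, 39), (5, t, 5)}
Filtering on E < E2 leaves {(1, t, 16), (1, t, 39), (1, t, 5), (16, t, 39), (22, r, 24), (22, r, 35), (24, r, 35), (5, t, 16), (5, t, 39)}.
Projecting to D, E2 (4 duplicate(s) eliminated): {(r, 24), (r, 35), (t, 16), (t, 39), (t, 5)}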